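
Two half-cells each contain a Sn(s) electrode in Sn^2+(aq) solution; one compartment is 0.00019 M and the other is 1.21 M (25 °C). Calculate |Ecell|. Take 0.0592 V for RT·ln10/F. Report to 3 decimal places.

0.113 V

For a concentration cell E°cell = 0, since both electrodes use the same couple.
The compartment with the higher Sn^2+(aq) concentration (1.21 M) acts as the cathode; ions are reduced there and produced at the dilute (0.00019 M) anode.
With n = 2, Ecell = −(0.0592/2)·log([dilute]/[conc]) = −(0.0592/2)·log(0.00019/1.21) = +0.113 V.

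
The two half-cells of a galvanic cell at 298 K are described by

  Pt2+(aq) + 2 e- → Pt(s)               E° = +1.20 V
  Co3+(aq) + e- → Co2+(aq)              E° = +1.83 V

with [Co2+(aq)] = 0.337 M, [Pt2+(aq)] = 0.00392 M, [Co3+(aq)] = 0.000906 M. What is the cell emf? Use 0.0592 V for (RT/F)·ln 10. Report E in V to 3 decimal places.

+0.549 V

Co³⁺/Co²⁺ is reduced (cathode, E° = +1.83 V) and Pt²⁺/Pt is oxidized (anode).
E°cell = E°cat − E°an = +1.83 − (+1.20) = +0.63 V; n = 2.
For the overall reaction 2 Co3+(aq) + Pt(s) → 2 Co2+(aq) + Pt2+(aq), Q = ([Co2+(aq)]^2·[Pt2+(aq)]) / [Co3+(aq)]^2 = 542, giving log Q = 2.734.
E = E° − (0.0592/n)·log Q = +0.63 − (0.0592/2)(2.734) = +0.549 V.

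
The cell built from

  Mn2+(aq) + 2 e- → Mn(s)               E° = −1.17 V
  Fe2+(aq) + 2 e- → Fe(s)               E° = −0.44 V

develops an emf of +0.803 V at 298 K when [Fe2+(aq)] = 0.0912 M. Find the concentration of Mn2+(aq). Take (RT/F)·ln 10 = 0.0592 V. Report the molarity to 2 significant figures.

0.00031 M

The Fe²⁺/Fe couple has the larger reduction potential, so it is the cathode: E°cell = −0.44 − (−1.17) = +0.73 V and n = 2.
Rearranging E = E° − (0.0592/n)·log Q gives log Q = 2(+0.73 − (+0.803))/0.0592 = −2.466.
The balanced reaction is Fe2+(aq) + Mn(s) → Fe(s) + Mn2+(aq), so Q = [Mn2+(aq)] / [Fe2+(aq)].
Substituting the known concentrations and solving, log [Mn2+(aq)] = −3.506 and [Mn2+(aq)] = 0.00031 M.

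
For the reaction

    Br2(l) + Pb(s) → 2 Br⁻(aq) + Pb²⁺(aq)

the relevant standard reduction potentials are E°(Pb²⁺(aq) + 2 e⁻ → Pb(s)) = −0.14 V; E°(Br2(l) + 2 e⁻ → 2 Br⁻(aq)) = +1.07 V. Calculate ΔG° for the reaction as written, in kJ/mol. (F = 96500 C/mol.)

−234 kJ/mol

In the reaction as written Br2(l) is reduced, so the Br₂/Br⁻ couple is the cathode and Pb²⁺/Pb is the anode.
E°cell = +1.07 − (−0.14) = +1.21 V; balancing electrons gives n = 2.
ΔG° = −nFE°cell = −(2)(96500)(+1.21) J/mol = −234 kJ/mol.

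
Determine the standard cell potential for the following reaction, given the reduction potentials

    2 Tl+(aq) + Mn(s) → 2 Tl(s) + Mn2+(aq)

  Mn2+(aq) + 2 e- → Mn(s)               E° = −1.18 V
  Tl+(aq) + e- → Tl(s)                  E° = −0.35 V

In the reaction as written, Tl+(aq) is reduced (cathode) and Mn2+(aq) is produced by oxidation at the anode.
E°cell = E°(cathode) − E°(anode) = −0.35 − (−1.18) = +0.83 V.

+0.83 V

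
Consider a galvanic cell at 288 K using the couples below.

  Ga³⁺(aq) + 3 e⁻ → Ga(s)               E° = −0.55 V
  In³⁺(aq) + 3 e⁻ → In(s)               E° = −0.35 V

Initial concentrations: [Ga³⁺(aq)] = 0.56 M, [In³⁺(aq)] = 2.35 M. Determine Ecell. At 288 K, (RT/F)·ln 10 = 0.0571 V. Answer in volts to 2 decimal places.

Since E°(In³⁺/In) > E°(Ga³⁺/Ga), In³⁺/In serves as the cathode.
E°cell = −0.35 − (−0.55) = +0.20 V, with n = 3 electrons transferred.
For the overall reaction In³⁺(aq) + Ga(s) → In(s) + Ga³⁺(aq), Q = [Ga³⁺(aq)] / [In³⁺(aq)] = 0.238, giving log Q = −0.623.
By the Nernst equation, E = +0.20 − (0.0571/3)·(−0.623) = +0.21 V.

+0.21 V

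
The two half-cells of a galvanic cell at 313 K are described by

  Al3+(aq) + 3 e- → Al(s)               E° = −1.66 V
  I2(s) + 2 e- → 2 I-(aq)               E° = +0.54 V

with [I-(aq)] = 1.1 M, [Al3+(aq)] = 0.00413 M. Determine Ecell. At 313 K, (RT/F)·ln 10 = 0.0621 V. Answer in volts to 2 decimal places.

I₂/I⁻ is reduced (cathode, E° = +0.54 V) and Al³⁺/Al is oxidized (anode).
E°cell = E°cat − E°an = +0.54 − (−1.66) = +2.20 V; n = 6.
Balancing gives 3 I2(s) + 2 Al(s) → 6 I-(aq) + 2 Al3+(aq); hence Q = [I-(aq)]^6·[Al3+(aq)]^2 = 3.02×10^−5 (log Q = −4.520).
By the Nernst equation, E = +2.20 − (0.0621/6)·(−4.520) = +2.25 V.

+2.25 V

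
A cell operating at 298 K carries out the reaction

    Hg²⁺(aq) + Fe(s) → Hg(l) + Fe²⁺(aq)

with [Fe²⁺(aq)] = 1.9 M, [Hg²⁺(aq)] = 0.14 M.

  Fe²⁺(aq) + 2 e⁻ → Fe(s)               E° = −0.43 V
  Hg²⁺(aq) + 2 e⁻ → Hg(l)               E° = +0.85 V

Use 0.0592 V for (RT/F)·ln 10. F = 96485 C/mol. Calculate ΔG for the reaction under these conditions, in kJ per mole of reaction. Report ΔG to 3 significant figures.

−241 kJ/mol

The standard cell potential is +0.85 − (−0.43) = +1.28 V, with n = 2 electrons in the balanced equation.
Here Q = [Fe²⁺(aq)] / [Hg²⁺(aq)] = 13.6 (log Q = 1.133), giving E = +1.28 − (0.0592/2)·(1.133) = +1.2465 V.
ΔG = −nFE = −(2)(96485)(+1.2465) J/mol = −241 kJ/mol.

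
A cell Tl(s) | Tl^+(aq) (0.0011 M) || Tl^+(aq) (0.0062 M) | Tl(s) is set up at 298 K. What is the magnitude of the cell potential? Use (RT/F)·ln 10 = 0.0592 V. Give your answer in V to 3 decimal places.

0.044 V

For a concentration cell E°cell = 0, since both electrodes use the same couple.
The compartment with the higher Tl^+(aq) concentration (0.0062 M) acts as the cathode; ions are reduced there and produced at the dilute (0.0011 M) anode.
With n = 1, Ecell = −(0.0592/1)·log([dilute]/[conc]) = −(0.0592/1)·log(0.0011/0.0062) = +0.044 V.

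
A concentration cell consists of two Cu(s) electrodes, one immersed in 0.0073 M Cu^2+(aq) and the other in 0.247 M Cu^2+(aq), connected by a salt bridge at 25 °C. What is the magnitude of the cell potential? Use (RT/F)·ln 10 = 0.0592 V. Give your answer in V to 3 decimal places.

For a concentration cell E°cell = 0, since both electrodes use the same couple.
The compartment with the higher Cu^2+(aq) concentration (0.247 M) acts as the cathode; ions are reduced there and produced at the dilute (0.0073 M) anode.
With n = 2, Ecell = −(0.0592/2)·log([dilute]/[conc]) = −(0.0592/2)·log(0.0073/0.247) = +0.045 V.

0.045 V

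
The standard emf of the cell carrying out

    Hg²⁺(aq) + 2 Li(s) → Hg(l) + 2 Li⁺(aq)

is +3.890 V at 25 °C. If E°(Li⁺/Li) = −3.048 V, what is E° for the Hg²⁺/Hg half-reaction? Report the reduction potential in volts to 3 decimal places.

In the reaction as written the Hg²⁺/Hg couple is reduced (cathode) and Li⁺/Li is oxidized (anode), so E°cell = E°(Hg²⁺/Hg) − E°(Li⁺/Li).
E°(Hg²⁺/Hg) = E°cell + E°(anode) = +3.890 + (−3.048) = +0.842 V.

+0.842 V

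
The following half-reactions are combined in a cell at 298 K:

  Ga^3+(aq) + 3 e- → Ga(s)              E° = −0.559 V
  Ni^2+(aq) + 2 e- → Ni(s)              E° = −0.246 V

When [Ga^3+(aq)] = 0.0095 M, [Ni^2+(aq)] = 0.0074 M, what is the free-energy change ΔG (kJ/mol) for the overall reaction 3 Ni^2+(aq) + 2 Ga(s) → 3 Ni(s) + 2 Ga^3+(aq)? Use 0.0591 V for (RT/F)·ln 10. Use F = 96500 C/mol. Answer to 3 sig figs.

−168 kJ/mol

E°cell = −0.246 − (−0.559) = +0.313 V; the balanced reaction transfers n = 6 electrons.
Q = [Ga^3+(aq)]^2 / [Ni^2+(aq)]^3 = 223, so log Q = 2.348 and E = +0.313 − (0.0591/6)(2.348) = +0.2899 V.
Then ΔG = −nFE = −6 × 96500 × +0.2899 J/mol = −168 kJ/mol.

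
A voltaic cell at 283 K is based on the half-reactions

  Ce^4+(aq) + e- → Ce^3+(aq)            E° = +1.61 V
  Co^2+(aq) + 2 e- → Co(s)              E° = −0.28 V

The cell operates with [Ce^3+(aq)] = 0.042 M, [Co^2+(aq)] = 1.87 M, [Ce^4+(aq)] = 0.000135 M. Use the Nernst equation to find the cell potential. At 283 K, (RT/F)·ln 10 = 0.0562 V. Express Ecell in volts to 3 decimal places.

Since E°(Ce⁴⁺/Ce³⁺) > E°(Co²⁺/Co), Ce⁴⁺/Ce³⁺ serves as the cathode.
The standard potential is +1.61 − (−0.28) = +1.89 V and the balanced reaction transfers n = 2 electrons.
The balanced reaction is 2 Ce^4+(aq) + Co(s) → 2 Ce^3+(aq) + Co^2+(aq), so Q = ([Ce^3+(aq)]^2·[Co^2+(aq)]) / [Ce^4+(aq)]^2 = 1.81×10^5 and log Q = 5.258.
By the Nernst equation, E = +1.89 − (0.0562/2)·(5.258) = +1.742 V.

+1.742 V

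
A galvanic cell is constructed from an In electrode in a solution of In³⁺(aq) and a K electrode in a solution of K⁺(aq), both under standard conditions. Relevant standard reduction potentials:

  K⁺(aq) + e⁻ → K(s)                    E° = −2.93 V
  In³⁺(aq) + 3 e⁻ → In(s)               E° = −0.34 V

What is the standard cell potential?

Of the two couples in this cell, the one with the more positive reduction potential is reduced at the cathode: here that is In³⁺/In (−0.34 V); K⁺/K (−2.93 V) is the anode.
E°cell = E°(cathode) − E°(anode) = −0.34 − (−2.93) = +2.59 V.

+2.59 V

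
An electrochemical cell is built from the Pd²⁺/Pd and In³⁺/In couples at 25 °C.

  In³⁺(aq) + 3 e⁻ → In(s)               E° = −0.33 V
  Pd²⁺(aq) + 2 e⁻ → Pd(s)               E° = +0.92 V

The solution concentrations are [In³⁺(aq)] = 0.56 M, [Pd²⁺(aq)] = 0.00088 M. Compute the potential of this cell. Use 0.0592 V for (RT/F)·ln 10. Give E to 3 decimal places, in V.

+1.165 V

Since E°(Pd²⁺/Pd) > E°(In³⁺/In), Pd²⁺/Pd serves as the cathode.
E°cell = E°cat − E°an = +0.92 − (−0.33) = +1.25 V; n = 6.
The balanced reaction is 3 Pd²⁺(aq) + 2 In(s) → 3 Pd(s) + 2 In³⁺(aq), so Q = [In³⁺(aq)]^2 / [Pd²⁺(aq)]^3 = 4.6×10^8 and log Q = 8.663.
By the Nernst equation, E = +1.25 − (0.0592/6)·(8.663) = +1.165 V.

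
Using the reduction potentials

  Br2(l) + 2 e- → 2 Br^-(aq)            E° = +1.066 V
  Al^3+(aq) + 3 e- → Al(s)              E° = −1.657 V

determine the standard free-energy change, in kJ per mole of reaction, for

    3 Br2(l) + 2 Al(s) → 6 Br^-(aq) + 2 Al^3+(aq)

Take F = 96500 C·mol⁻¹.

In the reaction as written Br2(l) is reduced, so the Br₂/Br⁻ couple is the cathode and Al³⁺/Al is the anode.
E°cell = +1.066 − (−1.657) = +2.723 V; balancing electrons gives n = 6.
ΔG° = −nFE°cell = −(6)(96500)(+2.723) J/mol = −1577 kJ/mol.

−1577 kJ/mol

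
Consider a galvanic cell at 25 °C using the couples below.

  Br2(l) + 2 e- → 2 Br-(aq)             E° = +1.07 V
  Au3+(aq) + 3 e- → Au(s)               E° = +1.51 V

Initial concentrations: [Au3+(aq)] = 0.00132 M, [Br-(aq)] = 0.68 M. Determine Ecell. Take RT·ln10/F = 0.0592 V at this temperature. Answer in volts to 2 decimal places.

+0.37 V

Since E°(Au³⁺/Au) > E°(Br₂/Br⁻), Au³⁺/Au serves as the cathode.
The standard potential is +1.51 − (+1.07) = +0.44 V and the balanced reaction transfers n = 6 electrons.
For the overall reaction 2 Au3+(aq) + 6 Br-(aq) → 2 Au(s) + 3 Br2(l), Q = 1 / ([Au3+(aq)]^2·[Br-(aq)]^6) = 5.8×10^6, giving log Q = 6.764.
E = E° − (0.0592/n)·log Q = +0.44 − (0.0592/6)(6.764) = +0.37 V.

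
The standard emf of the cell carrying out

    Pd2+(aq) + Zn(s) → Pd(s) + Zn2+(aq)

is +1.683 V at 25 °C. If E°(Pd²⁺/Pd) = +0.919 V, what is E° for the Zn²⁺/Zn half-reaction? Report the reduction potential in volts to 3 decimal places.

−0.764 V

In the reaction as written the Pd²⁺/Pd couple is reduced (cathode) and Zn²⁺/Zn is oxidized (anode), so E°cell = E°(Pd²⁺/Pd) − E°(Zn²⁺/Zn).
E°(Zn²⁺/Zn) = E°(cathode) − E°cell = +0.919 − (+1.683) = −0.764 V.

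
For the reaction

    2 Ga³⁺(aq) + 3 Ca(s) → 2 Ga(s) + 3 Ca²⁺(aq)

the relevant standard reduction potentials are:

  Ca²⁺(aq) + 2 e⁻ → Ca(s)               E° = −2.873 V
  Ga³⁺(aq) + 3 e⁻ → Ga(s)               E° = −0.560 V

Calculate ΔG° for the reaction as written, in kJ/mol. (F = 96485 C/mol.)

−1339 kJ/mol

In the reaction as written Ga³⁺(aq) is reduced, so the Ga³⁺/Ga couple is the cathode and Ca²⁺/Ca is the anode.
E°cell = −0.560 − (−2.873) = +2.313 V; balancing electrons gives n = 6.
ΔG° = −nFE°cell = −(6)(96485)(+2.313) J/mol = −1339 kJ/mol.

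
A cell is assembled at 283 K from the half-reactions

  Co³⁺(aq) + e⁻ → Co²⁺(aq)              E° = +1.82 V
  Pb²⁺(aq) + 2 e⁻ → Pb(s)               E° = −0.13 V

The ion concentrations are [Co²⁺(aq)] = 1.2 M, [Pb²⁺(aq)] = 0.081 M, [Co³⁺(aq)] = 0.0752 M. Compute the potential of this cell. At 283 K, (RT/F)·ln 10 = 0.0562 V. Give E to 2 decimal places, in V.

+1.91 V

The Co³⁺/Co²⁺ couple has the more positive E°, so it is the cathode; Pb²⁺/Pb is the anode.
The standard potential is +1.82 − (−0.13) = +1.95 V and the balanced reaction transfers n = 2 electrons.
Balancing gives 2 Co³⁺(aq) + Pb(s) → 2 Co²⁺(aq) + Pb²⁺(aq); hence Q = ([Co²⁺(aq)]^2·[Pb²⁺(aq)]) / [Co³⁺(aq)]^2 = 20.6 (log Q = 1.314).
By the Nernst equation, E = +1.95 − (0.0562/2)·(1.314) = +1.91 V.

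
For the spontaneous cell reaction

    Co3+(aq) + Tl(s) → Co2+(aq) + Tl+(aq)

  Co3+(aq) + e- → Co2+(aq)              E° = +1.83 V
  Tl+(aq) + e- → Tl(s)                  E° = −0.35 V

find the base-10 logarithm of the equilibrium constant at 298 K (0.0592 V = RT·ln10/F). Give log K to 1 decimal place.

The Co³⁺/Co²⁺ couple is reduced (cathode); E°cell = +1.83 − (−0.35) = +2.18 V with n = 1.
At equilibrium E = 0, so log K = nE°cell / 0.0592 = (1)(+2.18) / 0.0592 = 36.8.

log K = 36.8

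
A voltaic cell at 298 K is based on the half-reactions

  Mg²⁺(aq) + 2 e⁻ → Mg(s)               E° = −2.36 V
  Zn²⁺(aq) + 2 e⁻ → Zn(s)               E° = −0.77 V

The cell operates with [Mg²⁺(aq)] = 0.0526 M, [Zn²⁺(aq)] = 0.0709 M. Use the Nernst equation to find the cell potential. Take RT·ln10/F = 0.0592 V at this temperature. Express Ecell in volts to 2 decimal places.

+1.59 V

Zn²⁺/Zn is reduced (cathode, E° = −0.77 V) and Mg²⁺/Mg is oxidized (anode).
E°cell = E°cat − E°an = −0.77 − (−2.36) = +1.59 V; n = 2.
Balancing gives Zn²⁺(aq) + Mg(s) → Zn(s) + Mg²⁺(aq); hence Q = [Mg²⁺(aq)] / [Zn²⁺(aq)] = 0.742 (log Q = −0.130).
By the Nernst equation, E = +1.59 − (0.0592/2)·(−0.130) = +1.59 V.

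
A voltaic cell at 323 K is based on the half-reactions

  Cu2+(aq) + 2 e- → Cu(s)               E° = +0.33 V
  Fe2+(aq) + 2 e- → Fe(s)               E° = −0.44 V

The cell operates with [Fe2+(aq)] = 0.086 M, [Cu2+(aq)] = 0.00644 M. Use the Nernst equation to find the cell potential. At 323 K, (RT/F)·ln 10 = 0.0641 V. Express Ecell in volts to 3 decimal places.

+0.734 V

Cu²⁺/Cu is reduced (cathode, E° = +0.33 V) and Fe²⁺/Fe is oxidized (anode).
E°cell = +0.33 − (−0.44) = +0.77 V, with n = 2 electrons transferred.
For the overall reaction Cu2+(aq) + Fe(s) → Cu(s) + Fe2+(aq), Q = [Fe2+(aq)] / [Cu2+(aq)] = 13.4, giving log Q = 1.126.
E = E° − (0.0641/n)·log Q = +0.77 − (0.0641/2)(1.126) = +0.734 V.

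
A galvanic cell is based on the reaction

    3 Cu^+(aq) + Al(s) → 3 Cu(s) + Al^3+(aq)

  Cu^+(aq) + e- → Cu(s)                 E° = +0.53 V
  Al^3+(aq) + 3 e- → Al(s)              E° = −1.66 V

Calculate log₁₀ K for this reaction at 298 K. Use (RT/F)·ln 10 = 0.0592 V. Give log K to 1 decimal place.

log K = 111.0

The Cu⁺/Cu couple is reduced (cathode); E°cell = +0.53 − (−1.66) = +2.19 V with n = 3.
At equilibrium E = 0, so log K = nE°cell / 0.0592 = (3)(+2.19) / 0.0592 = 111.0.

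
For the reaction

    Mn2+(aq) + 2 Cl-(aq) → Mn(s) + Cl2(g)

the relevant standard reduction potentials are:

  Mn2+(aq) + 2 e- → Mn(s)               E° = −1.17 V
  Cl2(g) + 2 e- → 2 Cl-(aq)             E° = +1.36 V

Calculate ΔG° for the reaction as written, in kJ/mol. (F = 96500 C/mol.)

In the reaction as written Mn2+(aq) is reduced, so the Mn²⁺/Mn couple is the cathode and Cl₂/Cl⁻ is the anode.
E°cell = −1.17 − (+1.36) = −2.53 V; balancing electrons gives n = 2.
ΔG° = −nFE°cell = −(2)(96500)(−2.53) J/mol = +488 kJ/mol.

+488 kJ/mol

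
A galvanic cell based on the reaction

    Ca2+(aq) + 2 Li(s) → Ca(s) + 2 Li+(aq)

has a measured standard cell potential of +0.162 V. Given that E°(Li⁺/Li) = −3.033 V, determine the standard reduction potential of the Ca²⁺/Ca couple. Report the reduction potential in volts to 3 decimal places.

In the reaction as written the Ca²⁺/Ca couple is reduced (cathode) and Li⁺/Li is oxidized (anode), so E°cell = E°(Ca²⁺/Ca) − E°(Li⁺/Li).
E°(Ca²⁺/Ca) = E°cell + E°(anode) = +0.162 + (−3.033) = −2.871 V.

−2.871 V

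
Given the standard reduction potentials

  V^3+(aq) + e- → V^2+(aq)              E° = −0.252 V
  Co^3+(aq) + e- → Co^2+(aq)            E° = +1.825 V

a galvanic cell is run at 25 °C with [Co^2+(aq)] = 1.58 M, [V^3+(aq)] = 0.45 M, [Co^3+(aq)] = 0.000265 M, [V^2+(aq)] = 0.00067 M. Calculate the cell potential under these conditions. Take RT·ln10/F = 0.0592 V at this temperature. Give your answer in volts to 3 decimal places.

+1.686 V

The Co³⁺/Co²⁺ couple has the more positive E°, so it is the cathode; V³⁺/V²⁺ is the anode.
The standard potential is +1.825 − (−0.252) = +2.077 V and the balanced reaction transfers n = 1 electron.
Balancing gives Co^3+(aq) + V^2+(aq) → Co^2+(aq) + V^3+(aq); hence Q = ([Co^2+(aq)]·[V^3+(aq)]) / ([Co^3+(aq)]·[V^2+(aq)]) = 4×10^6 (log Q = 6.603).
By the Nernst equation, E = +2.077 − (0.0592/1)·(6.603) = +1.686 V.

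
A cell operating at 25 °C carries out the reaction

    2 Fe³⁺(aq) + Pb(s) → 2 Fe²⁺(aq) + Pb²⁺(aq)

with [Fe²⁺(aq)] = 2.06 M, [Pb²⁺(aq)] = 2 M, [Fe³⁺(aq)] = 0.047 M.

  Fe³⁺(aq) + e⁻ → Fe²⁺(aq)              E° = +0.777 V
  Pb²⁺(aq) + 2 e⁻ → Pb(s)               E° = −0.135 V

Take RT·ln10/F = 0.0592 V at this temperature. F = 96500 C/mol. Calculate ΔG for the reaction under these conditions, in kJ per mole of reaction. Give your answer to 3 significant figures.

−156 kJ/mol

E°cell = +0.777 − (−0.135) = +0.912 V; the balanced reaction transfers n = 2 electrons.
Here Q = ([Fe²⁺(aq)]^2·[Pb²⁺(aq)]) / [Fe³⁺(aq)]^2 = 3.84×10^3 (log Q = 3.585), giving E = +0.912 − (0.0592/2)·(3.585) = +0.8059 V.
Then ΔG = −nFE = −2 × 96500 × +0.8059 J/mol = −156 kJ/mol.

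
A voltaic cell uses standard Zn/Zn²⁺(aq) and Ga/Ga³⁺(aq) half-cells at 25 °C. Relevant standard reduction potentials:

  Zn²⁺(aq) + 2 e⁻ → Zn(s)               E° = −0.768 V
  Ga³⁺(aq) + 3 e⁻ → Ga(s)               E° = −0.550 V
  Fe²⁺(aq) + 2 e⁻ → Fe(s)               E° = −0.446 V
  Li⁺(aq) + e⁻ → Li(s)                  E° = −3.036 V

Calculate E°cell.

+0.218 V

The Ga³⁺/Ga couple has the higher E°, so Ga ion is reduced (cathode) and Zn is oxidized (anode).
E°cell = E°(cathode) − E°(anode) = −0.550 − (−0.768) = +0.218 V.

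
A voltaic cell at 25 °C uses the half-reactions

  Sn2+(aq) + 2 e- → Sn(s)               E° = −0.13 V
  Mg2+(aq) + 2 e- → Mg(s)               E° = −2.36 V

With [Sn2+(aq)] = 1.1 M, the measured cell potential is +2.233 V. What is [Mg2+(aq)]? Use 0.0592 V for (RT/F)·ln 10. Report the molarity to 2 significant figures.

The Sn²⁺/Sn couple has the larger reduction potential, so it is the cathode: E°cell = −0.13 − (−2.36) = +2.23 V and n = 2.
From the Nernst equation, log Q = n(E° − E)/0.0592 = 2·(+2.23 − (+2.233))/0.0592 = −0.101.
For Sn2+(aq) + Mg(s) → Sn(s) + Mg2+(aq), the reaction quotient is Q = [Mg2+(aq)] / [Sn2+(aq)].
Solving for the unknown gives log [Mg2+(aq)] = −0.060, so [Mg2+(aq)] ≈ 0.87 M.

0.87 M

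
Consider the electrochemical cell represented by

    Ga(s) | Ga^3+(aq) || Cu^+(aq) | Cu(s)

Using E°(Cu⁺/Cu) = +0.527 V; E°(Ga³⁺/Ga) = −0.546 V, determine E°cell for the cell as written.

+1.073 V

By convention the left-hand electrode in cell notation is the anode (oxidation) and the right-hand electrode is the cathode (reduction).
E°cell = E°(right) − E°(left) = +0.527 − (−0.546) = +1.073 V.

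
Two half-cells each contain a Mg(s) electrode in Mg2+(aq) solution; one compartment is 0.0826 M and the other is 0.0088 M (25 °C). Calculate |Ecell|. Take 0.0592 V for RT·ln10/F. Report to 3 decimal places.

0.029 V

For a concentration cell E°cell = 0, since both electrodes use the same couple.
The compartment with the higher Mg2+(aq) concentration (0.0826 M) acts as the cathode; ions are reduced there and produced at the dilute (0.0088 M) anode.
With n = 2, Ecell = −(0.0592/2)·log([dilute]/[conc]) = −(0.0592/2)·log(0.0088/0.0826) = +0.029 V.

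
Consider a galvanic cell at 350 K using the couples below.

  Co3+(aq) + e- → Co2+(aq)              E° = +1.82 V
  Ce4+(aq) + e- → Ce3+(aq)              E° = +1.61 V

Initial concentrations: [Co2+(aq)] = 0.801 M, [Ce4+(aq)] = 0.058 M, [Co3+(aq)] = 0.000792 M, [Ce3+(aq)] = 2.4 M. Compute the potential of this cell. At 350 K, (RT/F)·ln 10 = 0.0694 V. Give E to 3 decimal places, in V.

Since E°(Co³⁺/Co²⁺) > E°(Ce⁴⁺/Ce³⁺), Co³⁺/Co²⁺ serves as the cathode.
The standard potential is +1.82 − (+1.61) = +0.21 V and the balanced reaction transfers n = 1 electron.
For the overall reaction Co3+(aq) + Ce3+(aq) → Co2+(aq) + Ce4+(aq), Q = ([Co2+(aq)]·[Ce4+(aq)]) / ([Co3+(aq)]·[Ce3+(aq)]) = 24.4, giving log Q = 1.388.
By the Nernst equation, E = +0.21 − (0.0694/1)·(1.388) = +0.114 V.

+0.114 V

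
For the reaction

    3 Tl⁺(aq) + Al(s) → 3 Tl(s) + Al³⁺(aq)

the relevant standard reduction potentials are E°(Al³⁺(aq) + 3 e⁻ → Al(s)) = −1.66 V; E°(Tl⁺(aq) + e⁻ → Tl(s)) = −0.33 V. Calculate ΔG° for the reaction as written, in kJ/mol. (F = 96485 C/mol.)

−385 kJ/mol

In the reaction as written Tl⁺(aq) is reduced, so the Tl⁺/Tl couple is the cathode and Al³⁺/Al is the anode.
E°cell = −0.33 − (−1.66) = +1.33 V; balancing electrons gives n = 3.
ΔG° = −nFE°cell = −(3)(96485)(+1.33) J/mol = −385 kJ/mol.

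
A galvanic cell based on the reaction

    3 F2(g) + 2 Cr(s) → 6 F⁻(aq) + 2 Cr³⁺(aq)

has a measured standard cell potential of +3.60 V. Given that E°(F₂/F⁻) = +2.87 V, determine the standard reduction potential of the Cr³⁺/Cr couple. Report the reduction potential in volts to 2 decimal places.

In the reaction as written the F₂/F⁻ couple is reduced (cathode) and Cr³⁺/Cr is oxidized (anode), so E°cell = E°(F₂/F⁻) − E°(Cr³⁺/Cr).
E°(Cr³⁺/Cr) = E°(cathode) − E°cell = +2.87 − (+3.60) = −0.73 V.

−0.73 V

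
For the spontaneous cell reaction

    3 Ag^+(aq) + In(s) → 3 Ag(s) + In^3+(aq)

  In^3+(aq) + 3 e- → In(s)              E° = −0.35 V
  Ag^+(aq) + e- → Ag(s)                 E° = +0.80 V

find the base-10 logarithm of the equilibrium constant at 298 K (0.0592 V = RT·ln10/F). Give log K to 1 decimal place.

The Ag⁺/Ag couple is reduced (cathode); E°cell = +0.80 − (−0.35) = +1.15 V with n = 3.
At equilibrium E = 0, so log K = nE°cell / 0.0592 = (3)(+1.15) / 0.0592 = 58.3.

log K = 58.3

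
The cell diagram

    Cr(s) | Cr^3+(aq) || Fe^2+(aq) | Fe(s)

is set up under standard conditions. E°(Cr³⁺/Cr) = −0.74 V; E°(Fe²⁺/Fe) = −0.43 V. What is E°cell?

By convention the left-hand electrode in cell notation is the anode (oxidation) and the right-hand electrode is the cathode (reduction).
E°cell = E°(right) − E°(left) = −0.43 − (−0.74) = +0.31 V.

+0.31 V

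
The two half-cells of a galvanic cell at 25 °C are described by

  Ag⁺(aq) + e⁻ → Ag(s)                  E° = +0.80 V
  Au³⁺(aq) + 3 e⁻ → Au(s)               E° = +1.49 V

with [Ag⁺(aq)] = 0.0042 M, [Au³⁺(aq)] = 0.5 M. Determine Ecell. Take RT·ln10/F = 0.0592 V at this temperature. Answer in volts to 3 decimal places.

The Au³⁺/Au couple has the more positive E°, so it is the cathode; Ag⁺/Ag is the anode.
E°cell = E°cat − E°an = +1.49 − (+0.80) = +0.69 V; n = 3.
The balanced reaction is Au³⁺(aq) + 3 Ag(s) → Au(s) + 3 Ag⁺(aq), so Q = [Ag⁺(aq)]^3 / [Au³⁺(aq)] = 1.48×10^−7 and log Q = −6.829.
E = E° − (0.0592/n)·log Q = +0.69 − (0.0592/3)(−6.829) = +0.825 V.

+0.825 V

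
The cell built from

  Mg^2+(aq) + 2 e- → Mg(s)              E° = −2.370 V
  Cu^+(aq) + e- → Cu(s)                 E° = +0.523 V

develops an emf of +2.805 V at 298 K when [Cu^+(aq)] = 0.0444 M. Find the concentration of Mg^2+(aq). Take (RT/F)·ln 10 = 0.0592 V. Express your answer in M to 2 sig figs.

1.9 M

With Cu⁺/Cu at the cathode and Mg²⁺/Mg at the anode, E°cell = +0.523 − (−2.370) = +2.893 V (n = 2).
Since E = E° − (0.0592/n)·log Q, log Q = n(E° − E)/0.0592 = 2.973.
The balanced reaction is 2 Cu^+(aq) + Mg(s) → 2 Cu(s) + Mg^2+(aq), so Q = [Mg^2+(aq)] / [Cu^+(aq)]^2.
Solving for the unknown gives log [Mg^2+(aq)] = 0.268, so [Mg^2+(aq)] ≈ 1.9 M.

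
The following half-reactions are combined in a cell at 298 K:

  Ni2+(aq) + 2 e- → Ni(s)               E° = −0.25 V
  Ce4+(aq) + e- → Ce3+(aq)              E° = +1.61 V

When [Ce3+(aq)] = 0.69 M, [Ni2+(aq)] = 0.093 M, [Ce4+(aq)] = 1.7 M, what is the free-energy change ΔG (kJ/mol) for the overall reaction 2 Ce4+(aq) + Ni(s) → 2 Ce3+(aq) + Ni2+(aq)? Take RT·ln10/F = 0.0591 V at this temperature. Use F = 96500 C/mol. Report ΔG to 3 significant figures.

−369 kJ/mol

The standard cell potential is +1.61 − (−0.25) = +1.86 V, with n = 2 electrons in the balanced equation.
Here Q = ([Ce3+(aq)]^2·[Ni2+(aq)]) / [Ce4+(aq)]^2 = 0.0153 (log Q = −1.815), giving E = +1.86 − (0.0591/2)·(−1.815) = +1.9136 V.
Then ΔG = −nFE = −2 × 96500 × +1.9136 J/mol = −369 kJ/mol.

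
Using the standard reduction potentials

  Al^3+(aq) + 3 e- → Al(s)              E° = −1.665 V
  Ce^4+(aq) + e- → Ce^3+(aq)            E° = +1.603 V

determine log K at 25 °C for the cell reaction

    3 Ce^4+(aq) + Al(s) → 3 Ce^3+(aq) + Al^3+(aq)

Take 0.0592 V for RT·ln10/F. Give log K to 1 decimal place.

log K = 165.6

The Ce⁴⁺/Ce³⁺ couple is reduced (cathode); E°cell = +1.603 − (−1.665) = +3.268 V with n = 3.
At equilibrium E = 0, so log K = nE°cell / 0.0592 = (3)(+3.268) / 0.0592 = 165.6.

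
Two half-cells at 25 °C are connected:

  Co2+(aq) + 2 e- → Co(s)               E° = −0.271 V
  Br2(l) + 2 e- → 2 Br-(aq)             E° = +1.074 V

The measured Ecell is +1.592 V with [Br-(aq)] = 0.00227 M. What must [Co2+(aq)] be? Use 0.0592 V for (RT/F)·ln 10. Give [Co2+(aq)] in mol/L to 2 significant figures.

0.00088 M

The Br₂/Br⁻ couple has the larger reduction potential, so it is the cathode: E°cell = +1.074 − (−0.271) = +1.345 V and n = 2.
From the Nernst equation, log Q = n(E° − E)/0.0592 = 2·(+1.345 − (+1.592))/0.0592 = −8.345.
Balancing electrons gives Br2(l) + Co(s) → 2 Br-(aq) + Co2+(aq); thus Q = [Br-(aq)]^2·[Co2+(aq)].
Isolating [Co2+(aq)] in Q = 10^{−8.345} yields log [Co2+(aq)] = −3.057, i.e. 0.00088 M.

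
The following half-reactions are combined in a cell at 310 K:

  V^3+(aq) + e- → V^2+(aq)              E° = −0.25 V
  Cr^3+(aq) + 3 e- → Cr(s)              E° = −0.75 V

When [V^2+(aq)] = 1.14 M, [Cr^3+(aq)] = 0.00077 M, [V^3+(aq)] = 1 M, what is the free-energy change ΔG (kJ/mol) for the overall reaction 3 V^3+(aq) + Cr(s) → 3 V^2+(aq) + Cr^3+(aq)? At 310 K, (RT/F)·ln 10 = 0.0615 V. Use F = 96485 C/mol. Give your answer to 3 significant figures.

−162 kJ/mol

With V³⁺/V²⁺ reduced at the cathode, E°cell = −0.25 − (−0.75) = +0.50 V and n = 3.
The reaction quotient is ([V^2+(aq)]^3·[Cr^3+(aq)]) / [V^3+(aq)]^3 = 0.00114; by Nernst, E = +0.50 − (0.0615/3)(−2.943) = +0.5603 V.
Then ΔG = −nFE = −3 × 96485 × +0.5603 J/mol = −162 kJ/mol.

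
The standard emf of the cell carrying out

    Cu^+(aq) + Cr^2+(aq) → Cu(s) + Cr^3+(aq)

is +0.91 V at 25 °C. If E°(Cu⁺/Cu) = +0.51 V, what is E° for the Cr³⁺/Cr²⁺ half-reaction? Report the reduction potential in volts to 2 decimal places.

In the reaction as written the Cu⁺/Cu couple is reduced (cathode) and Cr³⁺/Cr²⁺ is oxidized (anode), so E°cell = E°(Cu⁺/Cu) − E°(Cr³⁺/Cr²⁺).
E°(Cr³⁺/Cr²⁺) = E°(cathode) − E°cell = +0.51 − (+0.91) = −0.40 V.

−0.40 V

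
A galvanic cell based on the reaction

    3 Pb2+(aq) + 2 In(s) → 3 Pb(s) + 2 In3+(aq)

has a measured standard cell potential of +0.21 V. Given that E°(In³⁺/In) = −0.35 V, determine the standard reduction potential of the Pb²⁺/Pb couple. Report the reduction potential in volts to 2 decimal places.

In the reaction as written the Pb²⁺/Pb couple is reduced (cathode) and In³⁺/In is oxidized (anode), so E°cell = E°(Pb²⁺/Pb) − E°(In³⁺/In).
E°(Pb²⁺/Pb) = E°cell + E°(anode) = +0.21 + (−0.35) = −0.14 V.

−0.14 V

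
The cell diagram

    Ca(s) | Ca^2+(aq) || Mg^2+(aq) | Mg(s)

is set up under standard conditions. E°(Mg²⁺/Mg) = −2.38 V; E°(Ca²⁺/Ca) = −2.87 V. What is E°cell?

By convention the left-hand electrode in cell notation is the anode (oxidation) and the right-hand electrode is the cathode (reduction).
E°cell = E°(right) − E°(left) = −2.38 − (−2.87) = +0.49 V.

+0.49 V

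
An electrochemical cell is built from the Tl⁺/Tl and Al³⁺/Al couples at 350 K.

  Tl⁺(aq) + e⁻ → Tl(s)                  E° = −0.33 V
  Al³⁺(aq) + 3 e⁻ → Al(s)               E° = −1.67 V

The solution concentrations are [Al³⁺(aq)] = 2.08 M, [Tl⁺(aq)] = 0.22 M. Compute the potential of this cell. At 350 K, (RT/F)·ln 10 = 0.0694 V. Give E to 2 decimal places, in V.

+1.29 V

Tl⁺/Tl is reduced (cathode, E° = −0.33 V) and Al³⁺/Al is oxidized (anode).
E°cell = −0.33 − (−1.67) = +1.34 V, with n = 3 electrons transferred.
Balancing gives 3 Tl⁺(aq) + Al(s) → 3 Tl(s) + Al³⁺(aq); hence Q = [Al³⁺(aq)] / [Tl⁺(aq)]^3 = 195 (log Q = 2.291).
Applying E = E° − (RT ln10/nF)·log Q gives +1.34 − (0.0694/3)(2.291) = +1.29 V.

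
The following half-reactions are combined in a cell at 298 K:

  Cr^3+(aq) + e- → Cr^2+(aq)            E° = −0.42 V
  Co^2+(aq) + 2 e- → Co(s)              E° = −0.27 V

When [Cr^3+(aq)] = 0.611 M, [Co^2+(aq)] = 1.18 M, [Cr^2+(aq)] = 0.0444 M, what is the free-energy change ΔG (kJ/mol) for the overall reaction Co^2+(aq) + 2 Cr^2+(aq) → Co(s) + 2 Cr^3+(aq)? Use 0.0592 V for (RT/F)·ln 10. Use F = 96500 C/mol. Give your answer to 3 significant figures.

−16.3 kJ/mol

The standard cell potential is −0.27 − (−0.42) = +0.15 V, with n = 2 electrons in the balanced equation.
Q = [Cr^3+(aq)]^2 / ([Co^2+(aq)]·[Cr^2+(aq)]^2) = 160, so log Q = 2.205 and E = +0.15 − (0.0592/2)(2.205) = +0.0847 V.
Finally ΔG = −nFE = −(2)(96500 C/mol)(+0.0847 V) = −16.3 kJ/mol.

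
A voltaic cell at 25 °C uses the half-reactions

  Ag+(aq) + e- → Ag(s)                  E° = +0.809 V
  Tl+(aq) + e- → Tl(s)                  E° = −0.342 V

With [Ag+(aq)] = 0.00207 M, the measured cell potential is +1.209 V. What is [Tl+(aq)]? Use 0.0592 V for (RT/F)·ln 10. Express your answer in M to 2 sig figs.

0.00022 M

Ag⁺/Ag is the cathode (higher E°); E°cell = +0.809 − (−0.342) = +1.151 V with n = 1.
From the Nernst equation, log Q = n(E° − E)/0.0592 = 1·(+1.151 − (+1.209))/0.0592 = −0.980.
The balanced reaction is Ag+(aq) + Tl(s) → Ag(s) + Tl+(aq), so Q = [Tl+(aq)] / [Ag+(aq)].
Substituting the known concentrations and solving, log [Tl+(aq)] = −3.664 and [Tl+(aq)] = 0.00022 M.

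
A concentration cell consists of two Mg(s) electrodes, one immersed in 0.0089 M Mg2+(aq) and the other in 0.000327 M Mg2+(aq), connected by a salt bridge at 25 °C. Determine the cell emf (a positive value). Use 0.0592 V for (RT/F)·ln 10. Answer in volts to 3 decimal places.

For a concentration cell E°cell = 0, since both electrodes use the same couple.
The compartment with the higher Mg2+(aq) concentration (0.0089 M) acts as the cathode; ions are reduced there and produced at the dilute (0.000327 M) anode.
With n = 2, Ecell = −(0.0592/2)·log([dilute]/[conc]) = −(0.0592/2)·log(0.000327/0.0089) = +0.042 V.

0.042 V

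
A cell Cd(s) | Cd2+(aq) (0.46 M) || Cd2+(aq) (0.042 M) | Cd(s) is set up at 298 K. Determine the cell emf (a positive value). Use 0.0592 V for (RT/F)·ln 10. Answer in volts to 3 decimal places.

0.031 V

For a concentration cell E°cell = 0, since both electrodes use the same couple.
The compartment with the higher Cd2+(aq) concentration (0.46 M) acts as the cathode; ions are reduced there and produced at the dilute (0.042 M) anode.
With n = 2, Ecell = −(0.0592/2)·log([dilute]/[conc]) = −(0.0592/2)·log(0.042/0.46) = +0.031 V.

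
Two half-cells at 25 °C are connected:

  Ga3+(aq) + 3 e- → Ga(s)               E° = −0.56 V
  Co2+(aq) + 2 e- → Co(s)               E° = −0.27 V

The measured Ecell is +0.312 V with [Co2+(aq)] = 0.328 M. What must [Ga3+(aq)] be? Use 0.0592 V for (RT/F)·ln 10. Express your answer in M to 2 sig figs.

Co²⁺/Co is the cathode (higher E°); E°cell = −0.27 − (−0.56) = +0.29 V with n = 6.
Since E = E° − (0.0592/n)·log Q, log Q = n(E° − E)/0.0592 = −2.230.
For 3 Co2+(aq) + 2 Ga(s) → 3 Co(s) + 2 Ga3+(aq), the reaction quotient is Q = [Ga3+(aq)]^2 / [Co2+(aq)]^3.
Isolating [Ga3+(aq)] in Q = 10^{−2.230} yields log [Ga3+(aq)] = −1.841, i.e. 0.014 M.

0.014 M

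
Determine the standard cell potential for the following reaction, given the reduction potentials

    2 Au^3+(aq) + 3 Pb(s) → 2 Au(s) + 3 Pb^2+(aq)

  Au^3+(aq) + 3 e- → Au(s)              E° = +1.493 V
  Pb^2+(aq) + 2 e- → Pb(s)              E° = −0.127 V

+1.620 V

Au^3+(aq) gains electrons, so the Au³⁺/Au couple is the cathode; the Pb²⁺/Pb couple is the anode.
E°cell = E°(cathode) − E°(anode) = +1.493 − (−0.127) = +1.620 V.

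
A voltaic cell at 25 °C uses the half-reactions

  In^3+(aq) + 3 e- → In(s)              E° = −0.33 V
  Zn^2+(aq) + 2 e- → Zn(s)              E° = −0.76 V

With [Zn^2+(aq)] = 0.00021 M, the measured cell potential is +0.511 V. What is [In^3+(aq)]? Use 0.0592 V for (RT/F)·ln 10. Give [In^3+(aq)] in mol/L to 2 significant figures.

The In³⁺/In couple has the larger reduction potential, so it is the cathode: E°cell = −0.33 − (−0.76) = +0.43 V and n = 6.
Rearranging E = E° − (0.0592/n)·log Q gives log Q = 6(+0.43 − (+0.511))/0.0592 = −8.209.
For 2 In^3+(aq) + 3 Zn(s) → 2 In(s) + 3 Zn^2+(aq), the reaction quotient is Q = [Zn^2+(aq)]^3 / [In^3+(aq)]^2.
Isolating [In^3+(aq)] in Q = 10^{−8.209} yields log [In^3+(aq)] = −1.412, i.e. 0.039 M.

0.039 M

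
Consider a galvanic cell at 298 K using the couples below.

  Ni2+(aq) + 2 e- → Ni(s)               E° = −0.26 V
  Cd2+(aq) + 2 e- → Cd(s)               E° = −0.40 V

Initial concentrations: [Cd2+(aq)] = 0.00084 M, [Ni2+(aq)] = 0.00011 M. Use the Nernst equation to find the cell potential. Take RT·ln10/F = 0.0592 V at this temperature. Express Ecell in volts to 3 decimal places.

+0.114 V

The Ni²⁺/Ni couple has the more positive E°, so it is the cathode; Cd²⁺/Cd is the anode.
E°cell = −0.26 − (−0.40) = +0.14 V, with n = 2 electrons transferred.
The balanced reaction is Ni2+(aq) + Cd(s) → Ni(s) + Cd2+(aq), so Q = [Cd2+(aq)] / [Ni2+(aq)] = 7.64 and log Q = 0.883.
By the Nernst equation, E = +0.14 − (0.0592/2)·(0.883) = +0.114 V.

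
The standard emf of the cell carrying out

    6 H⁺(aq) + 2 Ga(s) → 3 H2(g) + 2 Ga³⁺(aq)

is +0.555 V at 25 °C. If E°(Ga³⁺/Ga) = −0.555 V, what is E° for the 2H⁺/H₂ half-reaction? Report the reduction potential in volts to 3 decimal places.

+0.000 V

In the reaction as written the 2H⁺/H₂ couple is reduced (cathode) and Ga³⁺/Ga is oxidized (anode), so E°cell = E°(2H⁺/H₂) − E°(Ga³⁺/Ga).
E°(2H⁺/H₂) = E°cell + E°(anode) = +0.555 + (−0.555) = +0.000 V.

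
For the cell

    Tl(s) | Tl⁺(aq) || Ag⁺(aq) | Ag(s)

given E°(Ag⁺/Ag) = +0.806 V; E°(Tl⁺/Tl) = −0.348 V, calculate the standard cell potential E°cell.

By convention the left-hand electrode in cell notation is the anode (oxidation) and the right-hand electrode is the cathode (reduction).
E°cell = E°(right) − E°(left) = +0.806 − (−0.348) = +1.154 V.

+1.154 V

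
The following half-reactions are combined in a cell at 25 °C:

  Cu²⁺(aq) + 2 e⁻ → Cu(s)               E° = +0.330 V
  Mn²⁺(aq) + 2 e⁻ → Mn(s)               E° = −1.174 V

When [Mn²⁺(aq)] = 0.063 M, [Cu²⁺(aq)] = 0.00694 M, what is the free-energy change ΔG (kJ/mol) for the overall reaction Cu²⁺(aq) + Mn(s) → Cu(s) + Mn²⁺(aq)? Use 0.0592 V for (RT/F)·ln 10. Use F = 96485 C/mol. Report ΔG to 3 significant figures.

The standard cell potential is +0.330 − (−1.174) = +1.504 V, with n = 2 electrons in the balanced equation.
The reaction quotient is [Mn²⁺(aq)] / [Cu²⁺(aq)] = 9.08; by Nernst, E = +1.504 − (0.0592/2)(0.958) = +1.4756 V.
Then ΔG = −nFE = −2 × 96485 × +1.4756 J/mol = −285 kJ/mol.

−285 kJ/mol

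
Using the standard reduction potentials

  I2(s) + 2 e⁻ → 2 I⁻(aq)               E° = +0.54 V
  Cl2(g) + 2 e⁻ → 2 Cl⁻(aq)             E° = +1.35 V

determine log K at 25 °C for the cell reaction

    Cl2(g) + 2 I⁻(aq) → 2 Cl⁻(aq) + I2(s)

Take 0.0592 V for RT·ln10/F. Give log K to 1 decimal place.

log K = 27.4

The Cl₂/Cl⁻ couple is reduced (cathode); E°cell = +1.35 − (+0.54) = +0.81 V with n = 2.
At equilibrium E = 0, so log K = nE°cell / 0.0592 = (2)(+0.81) / 0.0592 = 27.4.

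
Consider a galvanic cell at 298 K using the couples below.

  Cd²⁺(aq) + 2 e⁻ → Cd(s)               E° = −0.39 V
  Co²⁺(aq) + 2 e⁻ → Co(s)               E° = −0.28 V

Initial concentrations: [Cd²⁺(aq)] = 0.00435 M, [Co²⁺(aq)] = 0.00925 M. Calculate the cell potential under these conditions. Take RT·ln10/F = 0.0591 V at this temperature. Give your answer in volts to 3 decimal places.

+0.120 V

The Co²⁺/Co couple has the more positive E°, so it is the cathode; Cd²⁺/Cd is the anode.
The standard potential is −0.28 − (−0.39) = +0.11 V and the balanced reaction transfers n = 2 electrons.
For the overall reaction Co²⁺(aq) + Cd(s) → Co(s) + Cd²⁺(aq), Q = [Cd²⁺(aq)] / [Co²⁺(aq)] = 0.47, giving log Q = −0.328.
By the Nernst equation, E = +0.11 − (0.0591/2)·(−0.328) = +0.120 V.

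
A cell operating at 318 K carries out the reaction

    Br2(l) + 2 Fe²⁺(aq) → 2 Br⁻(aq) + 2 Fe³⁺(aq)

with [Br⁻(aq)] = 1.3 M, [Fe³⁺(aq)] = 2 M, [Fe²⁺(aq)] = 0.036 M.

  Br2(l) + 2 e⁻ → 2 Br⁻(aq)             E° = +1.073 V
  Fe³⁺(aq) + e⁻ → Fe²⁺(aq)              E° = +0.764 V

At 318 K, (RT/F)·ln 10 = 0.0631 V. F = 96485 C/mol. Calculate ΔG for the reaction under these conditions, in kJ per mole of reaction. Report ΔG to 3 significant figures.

−37.0 kJ/mol

With Br₂/Br⁻ reduced at the cathode, E°cell = +1.073 − (+0.764) = +0.309 V and n = 2.
The reaction quotient is ([Br⁻(aq)]^2·[Fe³⁺(aq)]^2) / [Fe²⁺(aq)]^2 = 5.22×10^3; by Nernst, E = +0.309 − (0.0631/2)(3.717) = +0.1917 V.
Then ΔG = −nFE = −2 × 96485 × +0.1917 J/mol = −37.0 kJ/mol.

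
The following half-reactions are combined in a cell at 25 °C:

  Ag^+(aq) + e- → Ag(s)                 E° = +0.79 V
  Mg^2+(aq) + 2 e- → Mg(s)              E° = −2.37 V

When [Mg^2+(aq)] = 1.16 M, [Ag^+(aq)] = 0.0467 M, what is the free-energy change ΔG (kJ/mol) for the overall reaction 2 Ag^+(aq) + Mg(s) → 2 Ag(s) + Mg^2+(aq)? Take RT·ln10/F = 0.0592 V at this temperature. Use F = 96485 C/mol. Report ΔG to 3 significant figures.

E°cell = +0.79 − (−2.37) = +3.16 V; the balanced reaction transfers n = 2 electrons.
Q = [Mg^2+(aq)] / [Ag^+(aq)]^2 = 532, so log Q = 2.726 and E = +3.16 − (0.0592/2)(2.726) = +3.0793 V.
Then ΔG = −nFE = −2 × 96485 × +3.0793 J/mol = −594 kJ/mol.

−594 kJ/mol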